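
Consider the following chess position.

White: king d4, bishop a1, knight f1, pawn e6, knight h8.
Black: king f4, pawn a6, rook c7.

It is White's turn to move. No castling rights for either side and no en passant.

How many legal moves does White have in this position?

11

White to move; king on d4.
In check: no.
Legal moves: Nf7, Ng6+, Kd5, Kd3, Ng3, Ne3, Nh2, Nd2, Bc3, Bb2, e7.
Count: 11.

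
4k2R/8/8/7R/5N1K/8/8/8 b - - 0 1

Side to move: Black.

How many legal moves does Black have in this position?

3

Black to move; king on e8.
In check: yes, from the white rook on h8.
Legal moves: Kf7, Ke7, Kd7.
Count: 3.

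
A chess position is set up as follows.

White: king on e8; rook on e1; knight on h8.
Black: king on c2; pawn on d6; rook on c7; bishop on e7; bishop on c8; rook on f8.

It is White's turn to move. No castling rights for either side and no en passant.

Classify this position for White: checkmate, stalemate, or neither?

White to move; white king on e8.
In check: yes, from the black rook on f8.
King squares — d7: attacked by Rc7; e7: attacked by Rc7; f7: attacked by Rf8; d8: attacked by Be7; f8: attacked by Be7.
Legal moves for White: none.
In check with no legal moves → checkmate.

checkmate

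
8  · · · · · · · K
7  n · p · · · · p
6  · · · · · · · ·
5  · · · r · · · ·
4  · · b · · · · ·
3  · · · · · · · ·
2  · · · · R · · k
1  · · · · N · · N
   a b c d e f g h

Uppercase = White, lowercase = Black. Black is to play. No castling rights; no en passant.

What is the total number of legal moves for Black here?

4

Black to move; king on h2.
In check: yes, from the white rook on e2.
Legal moves: Kh3, Kxh1, Kg1, Bxe2.
Count: 4.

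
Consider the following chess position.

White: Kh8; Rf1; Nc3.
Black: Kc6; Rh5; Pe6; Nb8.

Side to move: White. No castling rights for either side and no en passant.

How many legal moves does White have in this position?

White to move; king on h8.
In check: yes, from the black rook on h5.
Legal moves: Kg8, Kg7.
Count: 2.

2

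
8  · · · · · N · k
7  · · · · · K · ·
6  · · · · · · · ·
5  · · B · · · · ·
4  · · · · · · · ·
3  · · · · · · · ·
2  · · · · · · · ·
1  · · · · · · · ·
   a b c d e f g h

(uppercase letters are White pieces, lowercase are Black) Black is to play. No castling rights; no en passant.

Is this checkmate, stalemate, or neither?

stalemate

Black to move; black king on h8.
In check: no.
King squares — g7: attacked by Kf7; h7: attacked by Nf8; g8: attacked by Kf7.
Legal moves for Black: none.
Not in check and no legal moves → stalemate.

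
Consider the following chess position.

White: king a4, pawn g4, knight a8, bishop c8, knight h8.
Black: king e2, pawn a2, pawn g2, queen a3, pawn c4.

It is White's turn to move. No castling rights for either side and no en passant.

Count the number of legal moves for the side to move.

2

White to move; king on a4.
In check: yes, from the black queen on a3.
Legal moves: Kb5, Kxa3.
Count: 2.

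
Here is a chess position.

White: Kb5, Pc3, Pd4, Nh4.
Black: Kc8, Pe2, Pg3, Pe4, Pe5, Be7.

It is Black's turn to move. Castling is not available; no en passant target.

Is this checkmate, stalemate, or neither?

neither

Black to move; black king on c8.
In check: no.
Legal moves for Black include: Kd8, Kb8, Kd7, Kc7, Kb7, Bf8, Bd8, Bf6, Bd6, Bg5, Bc5, Bxh4, Bb4, Ba3, exd4, e3, g2, e1=Q, ... (list truncated; more exist).
Black has legal moves and is not in check → neither.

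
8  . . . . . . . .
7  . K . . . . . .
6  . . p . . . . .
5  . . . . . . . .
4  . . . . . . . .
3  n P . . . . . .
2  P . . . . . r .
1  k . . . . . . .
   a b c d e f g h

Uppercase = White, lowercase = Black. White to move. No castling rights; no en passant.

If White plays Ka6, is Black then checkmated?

After Ka6: black king on a1; in check: no.
Black is not in check, so this cannot be checkmate.

no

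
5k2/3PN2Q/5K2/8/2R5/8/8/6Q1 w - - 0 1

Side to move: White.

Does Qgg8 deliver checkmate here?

yes

After Qgg8: black king on f8; in check: yes, from the white queen on g8.
King squares — e7: attacked by Kf6; f7: attacked by Kf6; g7: attacked by Kf6; e8: attacked by Pd7; g8: attacked by Ne7.
Black has no legal moves → checkmate.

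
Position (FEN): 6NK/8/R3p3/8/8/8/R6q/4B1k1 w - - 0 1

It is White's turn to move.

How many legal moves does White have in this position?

White to move; king on h8.
In check: yes, from the black queen on h2.
Legal moves: Kg7, Nh6, Rxh2, Bh4.
Count: 4.

4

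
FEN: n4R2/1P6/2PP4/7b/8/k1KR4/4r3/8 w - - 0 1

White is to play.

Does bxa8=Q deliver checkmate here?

After bxa8=Q: black king on a3; in check: yes, from the white queen on a8.
King squares — a2: attacked by Qa8; b2: attacked by Kc3; b3: attacked by Kc3; a4: attacked by Qa8; b4: attacked by Kc3.
Black has no legal moves → checkmate.

yes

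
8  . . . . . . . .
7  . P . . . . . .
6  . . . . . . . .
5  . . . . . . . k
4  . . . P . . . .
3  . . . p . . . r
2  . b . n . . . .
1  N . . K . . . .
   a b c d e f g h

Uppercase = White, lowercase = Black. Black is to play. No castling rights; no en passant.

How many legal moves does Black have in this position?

Black to move; king on h5.
In check: no.
Legal moves: Kh6, Kg6, Kg5, Kh4, Kg4, Rh4, Rg3, Rf3, Re3, Rh2, Rh1+, Ne4, Nc4, Nf3, Nb3, Nf1, Nb1, Bxd4, Bc3, Ba3, Bc1, Bxa1.
Count: 22.

22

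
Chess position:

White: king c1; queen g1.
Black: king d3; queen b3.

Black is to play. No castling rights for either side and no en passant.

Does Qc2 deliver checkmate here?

yes

After Qc2: white king on c1; in check: yes, from the black queen on c2.
King squares — b1: attacked by Qc2; d1: attacked by Qc2; b2: attacked by Qc2; c2: attacked by Kd3; d2: attacked by Qc2.
White has no legal moves → checkmate.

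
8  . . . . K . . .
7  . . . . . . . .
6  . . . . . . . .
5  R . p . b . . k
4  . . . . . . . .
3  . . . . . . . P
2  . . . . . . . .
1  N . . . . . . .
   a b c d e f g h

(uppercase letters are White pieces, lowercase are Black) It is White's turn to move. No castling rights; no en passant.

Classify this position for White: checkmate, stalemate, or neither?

neither

White to move; white king on e8.
In check: no.
Legal moves for White: Kf8, Kd8, Kf7, Ke7, Kd7, Ra8, Ra7, Ra6, Rxc5, Rb5, Ra4, Ra3, Ra2, Nb3, Nc2, h4.
White has 16 legal moves and is not in check → neither.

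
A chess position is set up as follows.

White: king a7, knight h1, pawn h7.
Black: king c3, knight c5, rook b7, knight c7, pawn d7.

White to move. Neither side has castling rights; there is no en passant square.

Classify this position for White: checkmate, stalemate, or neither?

checkmate

White to move; white king on a7.
In check: yes, from the black rook on b7.
King squares — a6: attacked by Nc5; b6: attacked by Rb7; b7: attacked by Nc5; a8: attacked by Nc7; b8: attacked by Rb7.
Legal moves for White: none.
In check with no legal moves → checkmate.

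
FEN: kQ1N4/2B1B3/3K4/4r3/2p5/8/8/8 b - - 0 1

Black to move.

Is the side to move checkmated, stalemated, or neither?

Black to move; black king on a8.
In check: yes, from the white queen on b8.
King squares — a7: attacked by Qb8; b7: attacked by Qb8; b8: attacked by Bc7.
Legal moves for Black: none.
In check with no legal moves → checkmate.

checkmate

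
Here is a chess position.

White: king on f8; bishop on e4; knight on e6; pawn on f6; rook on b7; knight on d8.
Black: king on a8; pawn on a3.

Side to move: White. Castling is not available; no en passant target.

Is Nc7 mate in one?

yes

After Nc7: black king on a8; in check: yes, from the white knight on c7.
King squares — a7: attacked by Rb7; b7: attacked by Be4; b8: attacked by Rb7.
Black has no legal moves → checkmate.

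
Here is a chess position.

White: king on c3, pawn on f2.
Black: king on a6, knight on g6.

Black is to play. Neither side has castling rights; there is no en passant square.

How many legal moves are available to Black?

11

Black to move; king on a6.
In check: no.
Legal moves: Nh8, Nf8, Ne7, Ne5, Nh4, Nf4, Kb7, Ka7, Kb6, Kb5, Ka5.
Count: 11.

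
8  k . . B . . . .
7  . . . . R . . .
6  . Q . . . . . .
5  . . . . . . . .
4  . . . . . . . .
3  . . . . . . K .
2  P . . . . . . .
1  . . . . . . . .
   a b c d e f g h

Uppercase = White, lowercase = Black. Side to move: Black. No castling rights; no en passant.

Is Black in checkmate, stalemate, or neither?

stalemate

Black to move; black king on a8.
In check: no.
King squares — a7: attacked by Qb6; b7: attacked by Qb6; b8: attacked by Qb6.
Legal moves for Black: none.
Not in check and no legal moves → stalemate.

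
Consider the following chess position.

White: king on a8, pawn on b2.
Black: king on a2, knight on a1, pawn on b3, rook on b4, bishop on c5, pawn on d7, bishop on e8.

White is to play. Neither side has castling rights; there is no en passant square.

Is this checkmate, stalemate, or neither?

stalemate

White to move; white king on a8.
In check: no.
King squares — a7: attacked by Bc5; b7: attacked by Rb4; b8: attacked by Rb4.
Legal moves for White: none.
Not in check and no legal moves → stalemate.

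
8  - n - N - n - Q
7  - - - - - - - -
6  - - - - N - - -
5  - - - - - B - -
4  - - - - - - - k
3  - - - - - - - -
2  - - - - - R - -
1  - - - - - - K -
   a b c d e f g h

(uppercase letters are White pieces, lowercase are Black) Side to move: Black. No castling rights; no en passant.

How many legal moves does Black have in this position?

Black to move; king on h4.
In check: yes, from the white queen on h8.
Legal moves: Kg3, Nh7.
Count: 2.

2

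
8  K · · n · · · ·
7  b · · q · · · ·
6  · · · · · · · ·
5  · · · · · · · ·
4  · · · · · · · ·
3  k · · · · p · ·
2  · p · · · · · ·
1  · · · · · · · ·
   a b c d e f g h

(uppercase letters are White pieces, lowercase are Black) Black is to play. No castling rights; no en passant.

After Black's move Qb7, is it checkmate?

yes

After Qb7: white king on a8; in check: yes, from the black queen on b7.
King squares — a7: attacked by Qb7; b7: attacked by Nd8; b8: attacked by Ba7.
White has no legal moves → checkmate.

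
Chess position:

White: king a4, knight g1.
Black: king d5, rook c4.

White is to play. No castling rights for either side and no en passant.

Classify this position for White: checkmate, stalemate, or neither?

White to move; white king on a4.
In check: yes, from the black rook on c4.
Legal moves for White: Kb5, Ka5, Kb3, Ka3.
White is in check but has 4 legal moves → neither.

neither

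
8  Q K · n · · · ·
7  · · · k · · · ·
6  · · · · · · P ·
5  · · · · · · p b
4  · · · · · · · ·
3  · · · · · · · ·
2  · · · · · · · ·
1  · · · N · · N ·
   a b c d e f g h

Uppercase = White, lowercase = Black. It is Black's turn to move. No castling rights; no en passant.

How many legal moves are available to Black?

14

Black to move; king on d7.
In check: no.
Legal moves: Nf7, Nb7, Ne6, Nc6+, Ke8, Ke7, Ke6, Kd6, Bxg6, Bg4, Bf3, Be2, Bxd1, g4.
Count: 14.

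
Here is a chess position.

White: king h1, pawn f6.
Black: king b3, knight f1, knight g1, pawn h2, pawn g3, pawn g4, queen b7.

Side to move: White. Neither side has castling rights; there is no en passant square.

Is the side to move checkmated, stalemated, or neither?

White to move; white king on h1.
In check: yes, from the black queen on b7.
King squares — g1: attacked by Ph2; g2: attacked by Qb7; h2: attacked by Nf1.
Legal moves for White: none.
In check with no legal moves → checkmate.

checkmate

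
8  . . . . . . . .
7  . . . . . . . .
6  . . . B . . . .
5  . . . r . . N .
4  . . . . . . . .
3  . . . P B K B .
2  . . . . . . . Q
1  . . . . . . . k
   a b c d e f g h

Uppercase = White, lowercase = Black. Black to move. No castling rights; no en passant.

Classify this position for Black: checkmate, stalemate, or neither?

Black to move; black king on h1.
In check: yes, from the white queen on h2.
King squares — g1: attacked by Qh2; g2: attacked by Qh2; h2: attacked by Bg3.
Legal moves for Black: none.
In check with no legal moves → checkmate.

checkmate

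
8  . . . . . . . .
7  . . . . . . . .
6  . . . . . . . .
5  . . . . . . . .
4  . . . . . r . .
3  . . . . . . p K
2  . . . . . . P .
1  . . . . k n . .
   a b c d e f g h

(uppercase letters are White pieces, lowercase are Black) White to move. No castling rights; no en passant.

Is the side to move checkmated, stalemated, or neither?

stalemate

White to move; white king on h3.
In check: no.
King squares — g2: own pawn; h2: attacked by Nf1; g3: attacked by Nf1; g4: attacked by Rf4; h4: attacked by Rf4.
Legal moves for White: none.
Not in check and no legal moves → stalemate.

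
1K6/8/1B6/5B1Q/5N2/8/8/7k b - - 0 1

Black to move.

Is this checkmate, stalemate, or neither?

Black to move; black king on h1.
In check: yes, from the white queen on h5.
King squares — g1: attacked by Bb6; g2: attacked by Nf4; h2: attacked by Qh5.
Legal moves for Black: none.
In check with no legal moves → checkmate.

checkmate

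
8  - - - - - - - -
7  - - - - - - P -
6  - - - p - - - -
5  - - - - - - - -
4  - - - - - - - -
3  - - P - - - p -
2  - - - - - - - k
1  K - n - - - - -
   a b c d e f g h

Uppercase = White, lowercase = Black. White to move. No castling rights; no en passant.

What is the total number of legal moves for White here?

7

White to move; king on a1.
In check: no.
Legal moves: Kb2, Kb1, g8=Q, g8=R, g8=B, g8=N, c4.
Count: 7.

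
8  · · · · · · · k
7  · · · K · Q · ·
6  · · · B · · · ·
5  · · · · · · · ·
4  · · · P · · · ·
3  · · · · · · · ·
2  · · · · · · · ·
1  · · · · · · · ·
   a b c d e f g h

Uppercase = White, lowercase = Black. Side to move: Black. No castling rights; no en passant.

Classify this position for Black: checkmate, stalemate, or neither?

Black to move; black king on h8.
In check: no.
King squares — g7: attacked by Qf7; h7: attacked by Qf7; g8: attacked by Qf7.
Legal moves for Black: none.
Not in check and no legal moves → stalemate.

stalemate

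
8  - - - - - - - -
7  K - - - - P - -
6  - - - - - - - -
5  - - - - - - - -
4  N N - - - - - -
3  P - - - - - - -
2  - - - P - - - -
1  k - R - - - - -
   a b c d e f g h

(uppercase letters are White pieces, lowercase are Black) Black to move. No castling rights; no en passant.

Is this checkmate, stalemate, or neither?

Black to move; black king on a1.
In check: yes, from the white rook on c1.
King squares — b1: attacked by Rc1; a2: attacked by Nb4; b2: attacked by Na4.
Legal moves for Black: none.
In check with no legal moves → checkmate.

checkmate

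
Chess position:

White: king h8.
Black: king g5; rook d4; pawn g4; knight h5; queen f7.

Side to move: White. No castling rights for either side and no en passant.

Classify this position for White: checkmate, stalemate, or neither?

White to move; white king on h8.
In check: no.
King squares — g7: attacked by Nh5; h7: attacked by Qf7; g8: attacked by Qf7.
Legal moves for White: none.
Not in check and no legal moves → stalemate.

stalemate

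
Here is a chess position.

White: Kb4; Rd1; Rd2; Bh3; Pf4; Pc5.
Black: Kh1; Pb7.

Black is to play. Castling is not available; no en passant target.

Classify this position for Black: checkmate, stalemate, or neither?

Black to move; black king on h1.
In check: yes, from the white rook on d1.
King squares — g1: attacked by Rd1; g2: attacked by Rd2; h2: attacked by Rd2.
Legal moves for Black: none.
In check with no legal moves → checkmate.

checkmate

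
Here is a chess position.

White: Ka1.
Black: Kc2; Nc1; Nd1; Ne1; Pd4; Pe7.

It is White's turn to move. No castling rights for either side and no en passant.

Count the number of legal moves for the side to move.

0

White to move; king on a1.
In check: no.
Legal moves: none.
Count: 0.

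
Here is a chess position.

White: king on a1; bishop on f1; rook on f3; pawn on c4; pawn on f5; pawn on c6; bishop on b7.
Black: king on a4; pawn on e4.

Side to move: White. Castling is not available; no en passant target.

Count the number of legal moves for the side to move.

White to move; king on a1.
In check: no.
Legal moves: Bc8, Ba8, Ba6, Rf4, Rh3, Rg3, Re3, Rd3, Rc3, Rb3, Ra3+, Rf2, Bh3, Bd3, Bg2, Be2, Kb2, Ka2, Kb1, c7, f6, c5.
Count: 22.

22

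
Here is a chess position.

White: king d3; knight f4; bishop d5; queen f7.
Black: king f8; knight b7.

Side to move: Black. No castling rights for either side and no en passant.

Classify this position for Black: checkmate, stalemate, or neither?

Black to move; black king on f8.
In check: yes, from the white queen on f7.
King squares — e7: attacked by Qf7; f7: attacked by Bd5; g7: attacked by Qf7; e8: attacked by Qf7; g8: attacked by Qf7.
Legal moves for Black: none.
In check with no legal moves → checkmate.

checkmate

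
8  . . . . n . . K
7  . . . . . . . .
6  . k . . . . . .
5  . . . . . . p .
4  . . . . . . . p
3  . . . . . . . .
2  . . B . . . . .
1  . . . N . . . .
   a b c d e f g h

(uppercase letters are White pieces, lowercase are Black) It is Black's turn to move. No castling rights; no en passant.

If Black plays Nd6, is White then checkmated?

After Nd6: white king on h8; in check: no.
White is not in check, so this cannot be checkmate.

no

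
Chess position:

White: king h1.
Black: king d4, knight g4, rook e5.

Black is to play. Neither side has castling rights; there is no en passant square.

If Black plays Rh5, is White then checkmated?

After Rh5: white king on h1; in check: yes, from the black rook on h5.
White has 2 legal replies: Kg2, Kg1.
In check but a legal move exists → not checkmate.

no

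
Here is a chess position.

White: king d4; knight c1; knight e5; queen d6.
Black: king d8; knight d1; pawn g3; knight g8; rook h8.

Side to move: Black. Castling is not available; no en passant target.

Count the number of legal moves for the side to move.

Black to move; king on d8.
In check: yes, from the white queen on d6.
Legal moves: Ke8, Kc8.
Count: 2.

2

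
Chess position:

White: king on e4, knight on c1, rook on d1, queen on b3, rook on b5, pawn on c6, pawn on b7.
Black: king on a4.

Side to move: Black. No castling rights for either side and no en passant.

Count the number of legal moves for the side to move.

0

Black to move; king on a4.
In check: yes, from the white queen on b3.
Legal moves: none.
Count: 0.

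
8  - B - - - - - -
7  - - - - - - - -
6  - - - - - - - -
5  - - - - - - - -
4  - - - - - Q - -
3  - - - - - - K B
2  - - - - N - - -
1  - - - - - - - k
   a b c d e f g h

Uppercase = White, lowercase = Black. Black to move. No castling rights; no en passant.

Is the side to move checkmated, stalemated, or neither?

stalemate

Black to move; black king on h1.
In check: no.
King squares — g1: attacked by Ne2; g2: attacked by Kg3; h2: attacked by Kg3.
Legal moves for Black: none.
Not in check and no legal moves → stalemate.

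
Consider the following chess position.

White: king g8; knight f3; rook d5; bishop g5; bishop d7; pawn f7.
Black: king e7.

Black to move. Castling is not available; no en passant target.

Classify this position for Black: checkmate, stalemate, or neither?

checkmate

Black to move; black king on e7.
In check: yes, from the white bishop on g5.
King squares — d6: attacked by Rd5; e6: attacked by Bd7; f6: attacked by Bg5; d7: attacked by Rd5; f7: attacked by Kg8; d8: attacked by Bg5; e8: attacked by Bd7; f8: attacked by Kg8.
Legal moves for Black: none.
In check with no legal moves → checkmate.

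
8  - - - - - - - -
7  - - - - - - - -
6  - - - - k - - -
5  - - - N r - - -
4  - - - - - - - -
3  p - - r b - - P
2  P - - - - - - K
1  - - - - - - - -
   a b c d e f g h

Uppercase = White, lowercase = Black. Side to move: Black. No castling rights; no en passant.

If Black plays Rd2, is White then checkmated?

no

After Rd2: white king on h2; in check: yes, from the black rook on d2.
White has 2 legal replies: Kg3, Kh1.
In check but a legal move exists → not checkmate.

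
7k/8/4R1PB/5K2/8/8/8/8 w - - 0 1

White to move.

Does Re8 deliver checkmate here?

yes

After Re8: black king on h8; in check: yes, from the white rook on e8.
King squares — g7: attacked by Bh6; h7: attacked by Pg6; g8: attacked by Re8.
Black has no legal moves → checkmate.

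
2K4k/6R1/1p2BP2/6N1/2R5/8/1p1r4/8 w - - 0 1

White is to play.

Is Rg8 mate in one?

After Rg8: black king on h8; in check: yes, from the white rook on g8.
King squares — g7: attacked by Pf6; h7: attacked by Ng5; g8: attacked by Be6.
Black has no legal moves → checkmate.

yes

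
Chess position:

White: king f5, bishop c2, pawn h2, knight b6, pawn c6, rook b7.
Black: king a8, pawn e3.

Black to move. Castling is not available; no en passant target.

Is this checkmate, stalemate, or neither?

Black to move; black king on a8.
In check: yes, from the white knight on b6.
King squares — a7: attacked by Rb7; b7: attacked by Pc6; b8: attacked by Rb7.
Legal moves for Black: none.
In check with no legal moves → checkmate.

checkmate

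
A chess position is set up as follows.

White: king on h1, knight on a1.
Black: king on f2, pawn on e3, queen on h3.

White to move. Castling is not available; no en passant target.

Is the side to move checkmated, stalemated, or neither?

White to move; white king on h1.
In check: yes, from the black queen on h3.
King squares — g1: attacked by Kf2; g2: attacked by Kf2; h2: attacked by Qh3.
Legal moves for White: none.
In check with no legal moves → checkmate.

checkmate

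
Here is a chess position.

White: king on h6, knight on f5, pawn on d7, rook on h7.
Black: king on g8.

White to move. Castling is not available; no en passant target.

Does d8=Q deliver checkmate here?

After d8=Q: black king on g8; in check: yes, from the white queen on d8.
King squares — f7: attacked by Rh7; g7: attacked by Nf5; h7: attacked by Kh6; f8: attacked by Qd8; h8: attacked by Rh7.
Black has no legal moves → checkmate.

yes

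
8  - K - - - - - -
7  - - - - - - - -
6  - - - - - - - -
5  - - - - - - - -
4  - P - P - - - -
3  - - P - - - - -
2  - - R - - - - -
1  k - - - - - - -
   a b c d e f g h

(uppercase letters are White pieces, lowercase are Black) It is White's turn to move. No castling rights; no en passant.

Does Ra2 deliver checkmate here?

no

After Ra2: black king on a1; in check: yes, from the white rook on a2.
Black has 2 legal replies: Kxa2, Kb1.
In check but a legal move exists → not checkmate.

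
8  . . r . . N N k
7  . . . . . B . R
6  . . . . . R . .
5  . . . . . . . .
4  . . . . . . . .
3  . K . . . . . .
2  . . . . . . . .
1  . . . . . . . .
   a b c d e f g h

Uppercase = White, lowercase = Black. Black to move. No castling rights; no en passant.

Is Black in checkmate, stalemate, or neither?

Black to move; black king on h8.
In check: yes, from the white rook on h7.
King squares — g7: attacked by Rh7; h7: attacked by Nf8; g8: attacked by Bf7.
Legal moves for Black: none.
In check with no legal moves → checkmate.

checkmate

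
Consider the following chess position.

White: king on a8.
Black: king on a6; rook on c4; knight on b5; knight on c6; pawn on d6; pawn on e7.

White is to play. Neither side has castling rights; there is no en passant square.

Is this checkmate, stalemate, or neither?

White to move; white king on a8.
In check: no.
King squares — a7: attacked by Nb5; b7: attacked by Ka6; b8: attacked by Nc6.
Legal moves for White: none.
Not in check and no legal moves → stalemate.

stalemate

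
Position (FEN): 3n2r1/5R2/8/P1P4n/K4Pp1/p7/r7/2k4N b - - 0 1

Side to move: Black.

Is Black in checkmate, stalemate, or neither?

Black to move; black king on c1.
In check: no.
Legal moves for Black include: Rh8, Rf8, Re8, Rg7, Rg6, Rg5, Nxf7, Nb7, Ne6, Nc6, Ng7, Nf6, Nxf4, Ng3, Rh2, Rg2, Rf2, Re2, ... (list truncated; more exist).
Black has legal moves and is not in check → neither.

neither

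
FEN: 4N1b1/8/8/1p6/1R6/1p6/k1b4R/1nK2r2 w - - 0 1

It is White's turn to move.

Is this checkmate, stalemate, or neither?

checkmate

White to move; white king on c1.
In check: yes, from the black rook on f1.
King squares — b1: attacked by Rf1; d1: attacked by Rf1; b2: attacked by Ka2; c2: attacked by Pb3; d2: attacked by Nb1.
Legal moves for White: none.
In check with no legal moves → checkmate.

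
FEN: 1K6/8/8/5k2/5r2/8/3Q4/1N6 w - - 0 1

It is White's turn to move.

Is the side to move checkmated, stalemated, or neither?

neither

White to move; white king on b8.
In check: no.
Legal moves for White include: Kc8, Ka8, Kc7, Kb7, Ka7, Qd8, Qd7+, Qd6, Qd5+, Qa5+, Qxf4+, Qd4, Qb4, Qe3, Qd3+, Qc3, Qh2, Qg2, ... (list truncated; more exist).
White has legal moves and is not in check → neither.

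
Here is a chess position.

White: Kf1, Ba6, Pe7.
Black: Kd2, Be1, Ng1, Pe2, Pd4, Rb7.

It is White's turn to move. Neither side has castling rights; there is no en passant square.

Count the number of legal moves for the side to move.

White to move; king on f1.
In check: yes, from the black pawn on e2.
Legal moves: Kg2, Kxg1, Bxe2.
Count: 3.

3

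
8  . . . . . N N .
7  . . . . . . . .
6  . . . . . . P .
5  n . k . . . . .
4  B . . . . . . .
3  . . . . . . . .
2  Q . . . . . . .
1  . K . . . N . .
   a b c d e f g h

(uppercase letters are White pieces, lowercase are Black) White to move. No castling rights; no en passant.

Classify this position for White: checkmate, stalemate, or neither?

White to move; white king on b1.
In check: no.
Legal moves for White include: Ne7, Nh6, Nf6, Nh7, Nd7+, Ne6+, Be8, Bd7, Bc6, Bb5, Bb3, Bc2, Bd1, Qf7, Qe6, Qd5+, Qc4+, Qb3, ... (list truncated; more exist).
White has legal moves and is not in check → neither.

neither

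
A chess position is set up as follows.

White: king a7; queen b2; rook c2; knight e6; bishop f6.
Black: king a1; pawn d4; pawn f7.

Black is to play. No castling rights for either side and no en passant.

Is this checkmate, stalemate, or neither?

checkmate

Black to move; black king on a1.
In check: yes, from the white queen on b2.
King squares — b1: attacked by Qb2; a2: attacked by Qb2; b2: attacked by Rc2.
Legal moves for Black: none.
In check with no legal moves → checkmate.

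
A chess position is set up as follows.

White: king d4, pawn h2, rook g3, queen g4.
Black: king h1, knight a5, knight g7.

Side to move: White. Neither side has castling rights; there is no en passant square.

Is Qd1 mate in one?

After Qd1: black king on h1; in check: yes, from the white queen on d1.
Black has 1 legal reply: Kxh2.
In check but a legal move exists → not checkmate.

no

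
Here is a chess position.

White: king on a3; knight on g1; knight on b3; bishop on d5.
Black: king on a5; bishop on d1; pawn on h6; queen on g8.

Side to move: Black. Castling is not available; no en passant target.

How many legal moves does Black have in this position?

4

Black to move; king on a5.
In check: yes, from the white knight on b3.
Legal moves: Kb6, Ka6, Kb5, Bxb3.
Count: 4.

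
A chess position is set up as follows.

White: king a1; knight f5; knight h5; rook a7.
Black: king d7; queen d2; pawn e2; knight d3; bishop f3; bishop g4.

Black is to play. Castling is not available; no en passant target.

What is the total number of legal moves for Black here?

Black to move; king on d7.
In check: yes, from the white rook on a7.
Legal moves: Ke8, Kd8, Kc8, Ke6, Kc6, Bb7.
Count: 6.

6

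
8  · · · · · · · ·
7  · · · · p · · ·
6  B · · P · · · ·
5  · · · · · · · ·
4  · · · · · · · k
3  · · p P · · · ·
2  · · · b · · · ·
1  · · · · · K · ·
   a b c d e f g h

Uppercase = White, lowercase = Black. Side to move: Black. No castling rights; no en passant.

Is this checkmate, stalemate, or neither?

Black to move; black king on h4.
In check: no.
Legal moves for Black: Kh5, Kg5, Kg4, Kh3, Kg3, Bh6, Bg5, Bf4, Be3, Be1, Bc1, exd6, e6, c2, e5.
Black has 15 legal moves and is not in check → neither.

neither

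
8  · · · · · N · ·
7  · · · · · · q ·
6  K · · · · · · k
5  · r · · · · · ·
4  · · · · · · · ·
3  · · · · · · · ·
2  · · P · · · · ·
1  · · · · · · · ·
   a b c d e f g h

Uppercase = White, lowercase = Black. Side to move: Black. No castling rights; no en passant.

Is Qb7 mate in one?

After Qb7: white king on a6; in check: yes, from the black queen on b7.
King squares — a5: attacked by Rb5; b5: attacked by Qb7; b6: attacked by Rb5; a7: attacked by Qb7; b7: attacked by Rb5.
White has no legal moves → checkmate.

yes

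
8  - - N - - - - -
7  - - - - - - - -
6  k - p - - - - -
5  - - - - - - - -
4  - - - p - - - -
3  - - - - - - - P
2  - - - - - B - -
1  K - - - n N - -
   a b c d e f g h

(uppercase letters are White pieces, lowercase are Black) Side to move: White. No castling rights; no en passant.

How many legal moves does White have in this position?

18

White to move; king on a1.
In check: no.
Legal moves: Ne7, Na7, Nd6, Nb6, Bh4, Bxd4, Bg3, Be3, Bg1, Bxe1, Ng3, Ne3, Nh2, Nd2, Kb2, Ka2, Kb1, h4.
Count: 18.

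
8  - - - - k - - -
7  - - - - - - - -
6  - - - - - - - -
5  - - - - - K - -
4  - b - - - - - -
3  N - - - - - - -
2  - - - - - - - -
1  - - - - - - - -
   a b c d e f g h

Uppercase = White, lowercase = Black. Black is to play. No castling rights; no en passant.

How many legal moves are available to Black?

Black to move; king on e8.
In check: no.
Legal moves: Kf8, Kd8, Kf7, Ke7, Kd7, Bf8, Be7, Bd6, Bc5, Ba5, Bc3, Bxa3, Bd2, Be1.
Count: 14.

14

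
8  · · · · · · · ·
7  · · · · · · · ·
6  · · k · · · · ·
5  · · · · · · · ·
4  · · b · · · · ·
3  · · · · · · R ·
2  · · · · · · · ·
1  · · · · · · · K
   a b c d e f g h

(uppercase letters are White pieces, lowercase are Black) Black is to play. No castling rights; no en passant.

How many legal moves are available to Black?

19

Black to move; king on c6.
In check: no.
Legal moves: Kd7, Kc7, Kb7, Kd6, Kb6, Kd5, Kc5, Kb5, Bg8, Bf7, Be6, Ba6, Bd5+, Bb5, Bd3, Bb3, Be2, Ba2, Bf1.
Count: 19.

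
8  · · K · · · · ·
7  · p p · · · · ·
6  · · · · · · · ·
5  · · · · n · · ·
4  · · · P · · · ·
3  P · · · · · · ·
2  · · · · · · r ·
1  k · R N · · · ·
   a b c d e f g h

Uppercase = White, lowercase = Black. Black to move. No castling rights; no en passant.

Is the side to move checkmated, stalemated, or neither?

neither

Black to move; black king on a1.
In check: yes, from the white rook on c1.
Legal moves for Black: Ka2.
Black is in check but has 1 legal move → neither.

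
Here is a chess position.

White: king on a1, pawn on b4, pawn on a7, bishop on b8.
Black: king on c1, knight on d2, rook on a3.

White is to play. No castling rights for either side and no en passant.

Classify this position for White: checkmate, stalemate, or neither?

checkmate

White to move; white king on a1.
In check: yes, from the black rook on a3.
King squares — b1: attacked by Kc1; a2: attacked by Ra3; b2: attacked by Kc1.
Legal moves for White: none.
In check with no legal moves → checkmate.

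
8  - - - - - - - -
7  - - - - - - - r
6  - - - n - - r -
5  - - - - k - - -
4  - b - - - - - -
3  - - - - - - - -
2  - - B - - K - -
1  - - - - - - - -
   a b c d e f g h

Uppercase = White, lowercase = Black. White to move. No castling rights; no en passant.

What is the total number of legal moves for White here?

White to move; king on f2.
In check: no.
Legal moves: Kf3, Ke3, Ke2, Kf1, Bxg6, Bf5, Be4, Ba4, Bd3, Bb3, Bd1, Bb1.
Count: 12.

12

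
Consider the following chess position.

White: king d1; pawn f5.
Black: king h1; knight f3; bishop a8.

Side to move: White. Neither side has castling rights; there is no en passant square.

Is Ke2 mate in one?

After Ke2: black king on h1; in check: no.
Black is not in check, so this cannot be checkmate.

no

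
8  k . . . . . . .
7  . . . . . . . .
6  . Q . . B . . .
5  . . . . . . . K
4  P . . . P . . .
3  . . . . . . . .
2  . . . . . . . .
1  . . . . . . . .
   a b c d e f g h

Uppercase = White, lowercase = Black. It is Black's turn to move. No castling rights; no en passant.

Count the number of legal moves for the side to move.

Black to move; king on a8.
In check: no.
Legal moves: none.
Count: 0.

0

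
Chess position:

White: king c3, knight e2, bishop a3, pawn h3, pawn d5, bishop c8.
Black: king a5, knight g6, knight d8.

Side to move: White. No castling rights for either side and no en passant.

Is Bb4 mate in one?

After Bb4: black king on a5; in check: yes, from the white bishop on b4.
Black has 3 legal replies: Kb6, Kb5, Ka4.
In check but a legal move exists → not checkmate.

no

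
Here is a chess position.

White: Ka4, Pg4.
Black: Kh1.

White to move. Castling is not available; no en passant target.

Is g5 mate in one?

no

After g5: black king on h1; in check: no.
Black is not in check, so this cannot be checkmate.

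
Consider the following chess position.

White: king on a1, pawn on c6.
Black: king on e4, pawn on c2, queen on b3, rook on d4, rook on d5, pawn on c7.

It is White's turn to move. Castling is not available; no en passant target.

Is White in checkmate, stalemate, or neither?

White to move; white king on a1.
In check: no.
King squares — b1: attacked by Pc2; a2: attacked by Qb3; b2: attacked by Qb3.
Legal moves for White: none.
Not in check and no legal moves → stalemate.

stalemate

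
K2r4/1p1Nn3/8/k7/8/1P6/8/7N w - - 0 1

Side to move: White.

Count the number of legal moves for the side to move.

3

White to move; king on a8.
In check: yes, from the black rook on d8.
Legal moves: Kxb7, Ka7, Nb8.
Count: 3.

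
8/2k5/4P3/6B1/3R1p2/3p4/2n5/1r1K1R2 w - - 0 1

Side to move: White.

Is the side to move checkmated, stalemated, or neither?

White to move; white king on d1.
In check: yes, from the black rook on b1.
Legal moves for White: Kd2.
White is in check but has 1 legal move → neither.

neither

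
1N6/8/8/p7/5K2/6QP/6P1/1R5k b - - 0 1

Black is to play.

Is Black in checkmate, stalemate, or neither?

Black to move; black king on h1.
In check: yes, from the white rook on b1.
King squares — g1: attacked by Rb1; g2: attacked by Qg3; h2: attacked by Qg3.
Legal moves for Black: none.
In check with no legal moves → checkmate.

checkmate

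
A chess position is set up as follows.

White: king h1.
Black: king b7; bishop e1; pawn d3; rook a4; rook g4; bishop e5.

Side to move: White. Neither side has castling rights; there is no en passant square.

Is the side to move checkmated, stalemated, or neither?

stalemate

White to move; white king on h1.
In check: no.
King squares — g1: attacked by Rg4; g2: attacked by Rg4; h2: attacked by Be5.
Legal moves for White: none.
Not in check and no legal moves → stalemate.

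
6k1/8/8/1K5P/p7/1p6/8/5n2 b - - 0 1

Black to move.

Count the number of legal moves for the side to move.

Black to move; king on g8.
In check: no.
Legal moves: Kh8, Kf8, Kh7, Kg7, Kf7, Ng3, Ne3, Nh2, Nd2, a3, b2.
Count: 11.

11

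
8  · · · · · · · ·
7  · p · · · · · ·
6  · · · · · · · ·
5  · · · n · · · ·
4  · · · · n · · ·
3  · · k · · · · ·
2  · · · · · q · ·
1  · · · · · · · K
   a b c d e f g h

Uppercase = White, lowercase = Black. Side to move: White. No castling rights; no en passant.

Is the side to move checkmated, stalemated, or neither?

stalemate

White to move; white king on h1.
In check: no.
King squares — g1: attacked by Qf2; g2: attacked by Qf2; h2: attacked by Qf2.
Legal moves for White: none.
Not in check and no legal moves → stalemate.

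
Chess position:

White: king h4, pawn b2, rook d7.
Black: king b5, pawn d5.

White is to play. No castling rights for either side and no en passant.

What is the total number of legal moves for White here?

White to move; king on h4.
In check: no.
Legal moves: Rd8, Rh7, Rg7, Rf7, Re7, Rc7, Rb7+, Ra7, Rd6, Rxd5+, Kh5, Kg5, Kg4, Kh3, Kg3, b3, b4.
Count: 17.

17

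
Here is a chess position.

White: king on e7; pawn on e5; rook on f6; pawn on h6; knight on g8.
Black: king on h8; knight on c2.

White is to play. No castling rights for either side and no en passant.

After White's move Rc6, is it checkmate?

no

After Rc6: black king on h8; in check: no.
Black is not in check, so this cannot be checkmate.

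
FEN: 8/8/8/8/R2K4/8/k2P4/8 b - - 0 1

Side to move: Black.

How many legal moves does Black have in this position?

Black to move; king on a2.
In check: yes, from the white rook on a4.
Legal moves: Kb3, Kb2, Kb1.
Count: 3.

3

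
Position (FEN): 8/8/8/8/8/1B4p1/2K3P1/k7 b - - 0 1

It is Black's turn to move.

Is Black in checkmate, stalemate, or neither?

Black to move; black king on a1.
In check: no.
King squares — b1: attacked by Kc2; a2: attacked by Bb3; b2: attacked by Kc2.
Legal moves for Black: none.
Not in check and no legal moves → stalemate.

stalemate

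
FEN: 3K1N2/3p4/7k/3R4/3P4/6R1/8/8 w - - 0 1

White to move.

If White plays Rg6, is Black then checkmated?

After Rg6: black king on h6; in check: yes, from the white rook on g6.
King squares — g5: attacked by Rd5; h5: attacked by Rd5; g6: attacked by Nf8; g7: attacked by Rg6; h7: attacked by Nf8.
Black has no legal moves → checkmate.

yes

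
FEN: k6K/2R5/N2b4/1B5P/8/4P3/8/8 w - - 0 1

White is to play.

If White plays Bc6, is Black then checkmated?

yes

After Bc6: black king on a8; in check: yes, from the white bishop on c6.
King squares — a7: attacked by Rc7; b7: attacked by Bc6; b8: attacked by Na6.
Black has no legal moves → checkmate.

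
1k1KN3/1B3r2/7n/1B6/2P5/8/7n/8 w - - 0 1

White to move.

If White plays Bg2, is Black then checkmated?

no

After Bg2: black king on b8; in check: no.
Black is not in check, so this cannot be checkmate.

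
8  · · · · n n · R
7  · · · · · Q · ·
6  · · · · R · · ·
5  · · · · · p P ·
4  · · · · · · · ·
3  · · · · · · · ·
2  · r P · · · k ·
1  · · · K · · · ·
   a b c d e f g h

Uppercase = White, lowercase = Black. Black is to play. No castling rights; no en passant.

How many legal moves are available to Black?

23

Black to move; king on g2.
In check: no.
Legal moves: Nh7, Nd7, Ng6, Nxe6, Ng7, Nc7, Nf6, Nd6, Kg3, Kf3, Kf2, Kg1, Kf1, Rb8, Rb7, Rb6, Rb5, Rb4, Rb3, Rxc2, Ra2, Rb1+, f4.
Count: 23.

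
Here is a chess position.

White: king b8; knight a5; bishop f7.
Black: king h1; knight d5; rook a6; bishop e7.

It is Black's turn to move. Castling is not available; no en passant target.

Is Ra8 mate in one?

After Ra8: white king on b8; in check: yes, from the black rook on a8.
White has 2 legal replies: Kxa8, Kb7.
In check but a legal move exists → not checkmate.

no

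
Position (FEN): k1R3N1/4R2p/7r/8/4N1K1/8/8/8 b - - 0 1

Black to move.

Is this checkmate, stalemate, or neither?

checkmate

Black to move; black king on a8.
In check: yes, from the white rook on c8.
King squares — a7: attacked by Re7; b7: attacked by Re7; b8: attacked by Rc8.
Legal moves for Black: none.
In check with no legal moves → checkmate.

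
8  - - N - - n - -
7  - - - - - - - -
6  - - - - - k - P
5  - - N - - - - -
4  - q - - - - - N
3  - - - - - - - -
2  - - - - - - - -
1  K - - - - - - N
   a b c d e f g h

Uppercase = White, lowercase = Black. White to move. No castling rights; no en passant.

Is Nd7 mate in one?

After Nd7: black king on f6; in check: yes, from the white knight on d7.
Black has 4 legal replies: Kf7, Ke6, Kg5, Nxd7.
In check but a legal move exists → not checkmate.

no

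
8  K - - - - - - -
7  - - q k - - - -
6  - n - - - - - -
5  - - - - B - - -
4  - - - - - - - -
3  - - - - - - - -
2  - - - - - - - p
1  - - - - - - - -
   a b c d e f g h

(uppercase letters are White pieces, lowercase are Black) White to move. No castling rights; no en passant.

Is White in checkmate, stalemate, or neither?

White to move; white king on a8.
In check: yes, from the black knight on b6.
King squares — a7: attacked by Qc7; b7: attacked by Qc7; b8: attacked by Qc7.
Legal moves for White: none.
In check with no legal moves → checkmate.

checkmate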